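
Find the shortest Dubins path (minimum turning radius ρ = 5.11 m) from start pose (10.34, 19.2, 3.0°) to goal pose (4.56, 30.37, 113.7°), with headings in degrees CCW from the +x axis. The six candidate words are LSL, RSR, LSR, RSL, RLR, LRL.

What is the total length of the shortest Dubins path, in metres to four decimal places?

31.4944 m

Let ψ = atan2(Δy, Δx) = atan2(11.17, -5.78) = 117.3596° be the start→goal bearing.
Normalize: d = |goal − start| / ρ = 12.576856/5.11 = 2.461224, α = (θ_start − ψ) mod 360° = 245.6404° = 4.287233 rad, β = (θ_goal − ψ) mod 360° = 356.3404° = 6.219312 rad.
Common terms: sin α = -0.910974, cos α = -0.412463, sin β = -0.063829, cos β = 0.997961, cos(α−β) = -0.353475, d² = 6.057625. Work in radians in the unit-radius frame; every candidate has L = ρ·(t + p + q).
LSL: p² = 2 + d² − 2cos(α−β) + 2d(sin α − sin β) = 4.594547; p = √p² = 2.143489; φ = atan2(cos β − cos α, d + sin α − sin β) = 0.718164 rad; t = (φ − α) mod 2π = 2.714117 rad, q = (β − φ) mod 2π = 5.501148 rad → L = 5.11·(2.714117 + 2.143489 + 5.501148) = 5.11·10.358754 = 52.933234 m
RSR: p² = 2 + d² − 2cos(α−β) + 2d(sin β − sin α) = 12.934602; p = √p² = 3.596471; φ = atan2(cos α − cos β, d − sin α + sin β) = -0.402988 rad; t = (α − φ) mod 2π = 4.690221 rad, q = (φ − β) mod 2π = 5.944070 rad → L = 5.11·(4.690221 + 3.596471 + 5.944070) = 5.11·14.230762 = 72.719193 m
LSR: p² = d² − 2 + 2cos(α−β) + 2d(sin α + sin β) = -1.447747 < 0 → infeasible
RSL: p² = d² − 2 + 2cos(α−β) − 2d(sin α + sin β) = 8.149096; p = √p² = 2.854662; φ = atan2(cos α + cos β, d − sin α − sin β) − atan2(2, p) = -0.442356 rad; t = (α − φ) mod 2π = 4.729589 rad, q = (β − φ) mod 2π = 0.378483 rad → L = 5.11·(4.729589 + 2.854662 + 0.378483) = 5.11·7.962733 = 40.689568 m
RLR: c = (6 − d² + 2cos(α−β) + 2d(sin α − sin β))/8 = -0.616825; p = 2π − arccos c = 4.047686 rad; φ = atan2(cos α − cos β, d − sin α + sin β) = -0.402988 rad; t = (α − φ + p/2) mod 2π = 0.430879 rad, q = (α − β − t + p) mod 2π = 1.684728 rad → L = 5.11·(0.430879 + 4.047686 + 1.684728) = 5.11·6.163293 = 31.494426 m
LRL: c = (6 − d² + 2cos(α−β) − 2d(sin α − sin β))/8 = 0.425682; p = 2π − arccos c = 5.152104 rad; φ = atan2(cos β − cos α, d + sin α − sin β) = 0.718164 rad; t = (φ − α + p/2) mod 2π = 5.290169 rad, q = (β − α − t + p) mod 2π = 1.794015 rad → L = 5.11·(5.290169 + 5.152104 + 1.794015) = 5.11·12.236288 = 62.527430 m
Shortest: RLR with L = 31.494426 m ≈ 31.4944 m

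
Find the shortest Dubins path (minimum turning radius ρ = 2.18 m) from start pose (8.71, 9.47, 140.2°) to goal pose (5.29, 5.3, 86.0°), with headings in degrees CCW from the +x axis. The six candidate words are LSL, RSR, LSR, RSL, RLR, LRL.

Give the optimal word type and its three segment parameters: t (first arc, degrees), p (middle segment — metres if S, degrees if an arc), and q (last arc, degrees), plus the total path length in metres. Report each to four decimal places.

LSL: t = 68.9604°, p = 4.8087 m, q = 236.8396°, L = 16.4438 m

Let ψ = atan2(Δy, Δx) = atan2(-4.17, -3.42) = -129.3567° be the start→goal bearing.
Normalize: d = |goal − start| / ρ = 5.393079/2.18 = 2.473889, α = (θ_start − ψ) mod 360° = 269.5567° = 4.704652 rad, β = (θ_goal − ψ) mod 360° = 215.3567° = 3.758683 rad.
Common terms: sin α = -0.999970, cos α = -0.007737, sin β = -0.578665, cos β = -0.815566, cos(α−β) = 0.584958, d² = 6.120129. Work in radians in the unit-radius frame; every candidate has L = ρ·(t + p + q).
LSL: p² = 2 + d² − 2cos(α−β) + 2d(sin α − sin β) = 4.865688; p = √p² = 2.205830; φ = atan2(cos β − cos α, d + sin α − sin β) = -0.374948 rad; t = (φ − α) mod 2π = 1.203586 rad, q = (β − φ) mod 2π = 4.133631 rad → L = 2.18·(1.203586 + 2.205830 + 4.133631) = 2.18·7.543047 = 16.443843 m
RSR: p² = 2 + d² − 2cos(α−β) + 2d(sin β − sin α) = 9.034739; p = √p² = 3.005784; φ = atan2(cos α − cos β, d − sin α + sin β) = 0.272103 rad; t = (α − φ) mod 2π = 4.432548 rad, q = (φ − β) mod 2π = 2.796605 rad → L = 2.18·(4.432548 + 3.005784 + 2.796605) = 2.18·10.234938 = 22.312165 m
LSR: p² = d² − 2 + 2cos(α−β) + 2d(sin α + sin β) = -2.520692 < 0 → infeasible
RSL: p² = d² − 2 + 2cos(α−β) − 2d(sin α + sin β) = 13.100780; p = √p² = 3.619500; φ = atan2(cos α + cos β, d − sin α − sin β) − atan2(2, p) = -0.705239 rad; t = (α − φ) mod 2π = 5.409890 rad, q = (β − φ) mod 2π = 4.463922 rad → L = 2.18·(5.409890 + 3.619500 + 4.463922) = 2.18·13.493312 = 29.415421 m
RLR: c = (6 − d² + 2cos(α−β) + 2d(sin α − sin β))/8 = -0.129342; p = 2π − arccos c = 4.582683 rad; φ = atan2(cos α − cos β, d − sin α + sin β) = 0.272103 rad; t = (α − φ + p/2) mod 2π = 0.440705 rad, q = (α − β − t + p) mod 2π = 5.087947 rad → L = 2.18·(0.440705 + 4.582683 + 5.087947) = 2.18·10.111335 = 22.042710 m
LRL: c = (6 − d² + 2cos(α−β) − 2d(sin α − sin β))/8 = 0.391789; p = 2π − arccos c = 5.114964 rad; φ = atan2(cos β − cos α, d + sin α − sin β) = -0.374948 rad; t = (φ − α + p/2) mod 2π = 3.761068 rad, q = (β − α − t + p) mod 2π = 0.407928 rad → L = 2.18·(3.761068 + 5.114964 + 0.407928) = 2.18·9.283960 = 20.239033 m
Shortest: LSL with L = 16.443843 m ≈ 16.4438 m
Convert LSL to answer units (arcs ×180/π): t = 1.203586·180/π = 68.9604°, p = ρ·p = 2.18·2.205830 = 4.8087 m, q = 4.133631·180/π = 236.8396°, L = 16.4438 m.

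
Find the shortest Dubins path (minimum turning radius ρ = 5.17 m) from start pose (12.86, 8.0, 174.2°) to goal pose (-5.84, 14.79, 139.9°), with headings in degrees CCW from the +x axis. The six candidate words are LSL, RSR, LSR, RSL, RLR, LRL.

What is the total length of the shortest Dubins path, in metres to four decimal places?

Let ψ = atan2(Δy, Δx) = atan2(6.79, -18.70) = 160.0440° be the start→goal bearing.
Normalize: d = |goal − start| / ρ = 19.894575/5.17 = 3.848080, α = (θ_start − ψ) mod 360° = 14.1560° = 0.247070 rad, β = (θ_goal − ψ) mod 360° = 339.8560° = 5.931607 rad.
Common terms: sin α = 0.244564, cos α = 0.969633, sin β = -0.344380, cos β = 0.938830, cos(α−β) = 0.826098, d² = 14.807721. Work in radians in the unit-radius frame; every candidate has L = ρ·(t + p + q).
LSL: p² = 2 + d² − 2cos(α−β) + 2d(sin α − sin β) = 19.688129; p = √p² = 4.437131; φ = atan2(cos β − cos α, d + sin α − sin β) = -0.006942 rad; t = (φ − α) mod 2π = 6.029174 rad, q = (β − φ) mod 2π = 5.938549 rad → L = 5.17·(6.029174 + 4.437131 + 5.938549) = 5.17·16.404853 = 84.813092 m
RSR: p² = 2 + d² − 2cos(α−β) + 2d(sin β − sin α) = 10.622920; p = √p² = 3.259282; φ = atan2(cos α − cos β, d − sin α + sin β) = 0.009451 rad; t = (α − φ) mod 2π = 0.237619 rad, q = (φ − β) mod 2π = 0.361029 rad → L = 5.17·(0.237619 + 3.259282 + 0.361029) = 5.17·3.857930 = 19.945498 m
LSR: p² = d² − 2 + 2cos(α−β) + 2d(sin α + sin β) = 13.691713; p = √p² = 3.700232; φ = atan2(−cos α − cos β, d + sin α + sin β) − atan2(−2, p) = 0.024577 rad; t = (φ − α) mod 2π = 6.060693 rad, q = (φ − β) mod 2π = 0.376156 rad → L = 5.17·(6.060693 + 3.700232 + 0.376156) = 5.17·10.137080 = 52.408705 m
RSL: p² = d² − 2 + 2cos(α−β) − 2d(sin α + sin β) = 15.228122; p = √p² = 3.902323; φ = atan2(cos α + cos β, d − sin α − sin β) − atan2(2, p) = -0.023320 rad; t = (α − φ) mod 2π = 0.270389 rad, q = (β − φ) mod 2π = 5.954927 rad → L = 5.17·(0.270389 + 3.902323 + 5.954927) = 5.17·10.127638 = 52.359891 m
RLR: c = (6 − d² + 2cos(α−β) + 2d(sin α − sin β))/8 = -0.327865; p = 2π − arccos c = 4.378346 rad; φ = atan2(cos α − cos β, d − sin α + sin β) = 0.009451 rad; t = (α − φ + p/2) mod 2π = 2.426792 rad, q = (α − β − t + p) mod 2π = 2.550202 rad → L = 5.17·(2.426792 + 4.378346 + 2.550202) = 5.17·9.355340 = 48.367110 m
LRL: c = (6 − d² + 2cos(α−β) − 2d(sin α − sin β))/8 = -1.461016, |c| > 1 → infeasible
Shortest: RSR with L = 19.945498 m ≈ 19.9455 m

19.9455 m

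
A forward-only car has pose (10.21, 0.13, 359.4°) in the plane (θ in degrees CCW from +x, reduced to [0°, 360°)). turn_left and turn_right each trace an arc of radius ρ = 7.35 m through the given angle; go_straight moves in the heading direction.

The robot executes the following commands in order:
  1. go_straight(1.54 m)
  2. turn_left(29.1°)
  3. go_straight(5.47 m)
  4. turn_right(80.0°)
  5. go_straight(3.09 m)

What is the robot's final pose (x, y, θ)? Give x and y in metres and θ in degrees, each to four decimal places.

set_pose: (x, y, θ) = (10.2100, 0.1300, 359.4000°), ρ = 7.35
go_straight(1.54): x += 1.54·cos θ, y += 1.54·sin θ → (11.7499, 0.1139, 359.4000°)
turn_left(29.1°): centre at ρ to the left, rotate +29.1° → (15.3340, 1.0042, 388.5000° ≡ 28.5000°)
go_straight(5.47): x += 5.47·cos θ, y += 5.47·sin θ → (20.1411, 3.6142, 28.5000°)
turn_right(80.0°): centre at ρ to the right, rotate −80.0° → (29.4004, 1.7304, -51.5000° ≡ 308.5000°)
go_straight(3.09): x += 3.09·cos θ, y += 3.09·sin θ → (31.3240, -0.6879, 308.5000°)

(31.3240, -0.6879, 308.5000°)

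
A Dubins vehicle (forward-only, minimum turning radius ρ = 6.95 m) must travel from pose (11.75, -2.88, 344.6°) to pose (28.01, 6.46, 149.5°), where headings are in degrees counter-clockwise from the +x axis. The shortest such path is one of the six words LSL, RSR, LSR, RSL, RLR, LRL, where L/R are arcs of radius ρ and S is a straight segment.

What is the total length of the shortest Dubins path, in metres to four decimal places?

31.3929 m

Let ψ = atan2(Δy, Δx) = atan2(9.34, 16.26) = 29.8737° be the start→goal bearing.
Normalize: d = |goal − start| / ρ = 18.751619/6.95 = 2.698075, α = (θ_start − ψ) mod 360° = 314.7263° = 5.493010 rad, β = (θ_goal − ψ) mod 360° = 119.6263° = 2.087872 rad.
Common terms: sin α = -0.710477, cos α = 0.703720, sin β = 0.869268, cos β = -0.494340, cos(α−β) = -0.965473, d² = 7.279607. Work in radians in the unit-radius frame; every candidate has L = ρ·(t + p + q).
LSL: p² = 2 + d² − 2cos(α−β) + 2d(sin α − sin β) = 2.686010; p = √p² = 1.638905; φ = atan2(cos β − cos α, d + sin α − sin β) = -0.819805 rad; t = (φ − α) mod 2π = 6.253556 rad, q = (β − φ) mod 2π = 2.907677 rad → L = 6.95·(6.253556 + 1.638905 + 2.907677) = 6.95·10.800138 = 75.060961 m
RSR: p² = 2 + d² − 2cos(α−β) + 2d(sin β − sin α) = 19.735094; p = √p² = 4.442420; φ = atan2(cos α − cos β, d − sin α + sin β) = 0.273067 rad; t = (α − φ) mod 2π = 5.219942 rad, q = (φ − β) mod 2π = 4.468381 rad → L = 6.95·(5.219942 + 4.442420 + 4.468381) = 6.95·14.130743 = 98.208660 m
LSR: p² = d² − 2 + 2cos(α−β) + 2d(sin α + sin β) = 4.205524; p = √p² = 2.050737; φ = atan2(−cos α − cos β, d + sin α + sin β) − atan2(−2, p) = 0.699714 rad; t = (φ − α) mod 2π = 1.489890 rad, q = (φ − β) mod 2π = 4.895027 rad → L = 6.95·(1.489890 + 2.050737 + 4.895027) = 6.95·8.435654 = 58.627798 m
RSL: p² = d² − 2 + 2cos(α−β) − 2d(sin α + sin β) = 2.491799; p = √p² = 1.578543; φ = atan2(cos α + cos β, d − sin α − sin β) − atan2(2, p) = -0.820361 rad; t = (α − φ) mod 2π = 0.030185 rad, q = (β − φ) mod 2π = 2.908233 rad → L = 6.95·(0.030185 + 1.578543 + 2.908233) = 6.95·4.516962 = 31.392885 m
RLR: c = (6 − d² + 2cos(α−β) + 2d(sin α − sin β))/8 = -1.466887, |c| > 1 → infeasible
LRL: c = (6 − d² + 2cos(α−β) − 2d(sin α − sin β))/8 = 0.664249; p = 2π − arccos c = 5.438877 rad; φ = atan2(cos β − cos α, d + sin α − sin β) = -0.819805 rad; t = (φ − α + p/2) mod 2π = 2.689809 rad, q = (β − α − t + p) mod 2π = 5.627116 rad → L = 6.95·(2.689809 + 5.438877 + 5.627116) = 6.95·13.755803 = 95.602829 m
Shortest: RSL with L = 31.392885 m ≈ 31.3929 m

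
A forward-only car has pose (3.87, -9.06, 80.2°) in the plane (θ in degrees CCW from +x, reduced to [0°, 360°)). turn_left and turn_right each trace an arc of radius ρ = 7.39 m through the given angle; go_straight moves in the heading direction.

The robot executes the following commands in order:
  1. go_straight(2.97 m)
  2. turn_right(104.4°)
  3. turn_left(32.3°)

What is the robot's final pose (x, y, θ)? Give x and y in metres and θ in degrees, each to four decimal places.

set_pose: (x, y, θ) = (3.8700, -9.0600, 80.2000°), ρ = 7.39
go_straight(2.97): x += 2.97·cos θ, y += 2.97·sin θ → (4.3755, -6.1333, 80.2000°)
turn_right(104.4°): centre at ρ to the right, rotate −104.4° → (14.6870, -0.6506, -24.2000° ≡ 335.8000°)
turn_left(32.3°): centre at ρ to the left, rotate +32.3° → (18.7576, -1.2263, 368.1000° ≡ 8.1000°)

(18.7576, -1.2263, 8.1000°)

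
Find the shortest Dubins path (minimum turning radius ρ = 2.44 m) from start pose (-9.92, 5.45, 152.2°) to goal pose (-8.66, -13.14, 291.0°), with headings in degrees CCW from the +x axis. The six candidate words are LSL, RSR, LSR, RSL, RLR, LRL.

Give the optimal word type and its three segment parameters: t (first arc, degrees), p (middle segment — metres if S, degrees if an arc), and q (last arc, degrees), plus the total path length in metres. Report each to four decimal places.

Let ψ = atan2(Δy, Δx) = atan2(-18.59, 1.26) = -86.1225° be the start→goal bearing.
Normalize: d = |goal − start| / ρ = 18.632651/2.44 = 7.636333, α = (θ_start − ψ) mod 360° = 238.3225° = 4.159513 rad, β = (θ_goal − ψ) mod 360° = 17.1225° = 0.298844 rad.
Common terms: sin α = -0.851018, cos α = -0.525137, sin β = 0.294416, cos β = 0.955677, cos(α−β) = -0.752415, d² = 58.313575. Work in radians in the unit-radius frame; every candidate has L = ρ·(t + p + q).
LSL: p² = 2 + d² − 2cos(α−β) + 2d(sin α − sin β) = 44.324583; p = √p² = 6.657671; φ = atan2(cos β − cos α, d + sin α − sin β) = 0.224298 rad; t = (φ − α) mod 2π = 2.347971 rad, q = (β − φ) mod 2π = 0.074546 rad → L = 2.44·(2.347971 + 6.657671 + 0.074546) = 2.44·9.080188 = 22.155659 m
RSR: p² = 2 + d² − 2cos(α−β) + 2d(sin β − sin α) = 79.312226; p = √p² = 8.905741; φ = atan2(cos α − cos β, d − sin α + sin β) = -0.167052 rad; t = (α − φ) mod 2π = 4.326565 rad, q = (φ − β) mod 2π = 5.817289 rad → L = 2.44·(4.326565 + 8.905741 + 5.817289) = 2.44·19.049595 = 46.481011 m
LSR: p² = d² − 2 + 2cos(α−β) + 2d(sin α + sin β) = 46.307955; p = √p² = 6.804995; φ = atan2(−cos α − cos β, d + sin α + sin β) − atan2(−2, p) = 0.225114 rad; t = (φ − α) mod 2π = 2.348787 rad, q = (φ − β) mod 2π = 6.209456 rad → L = 2.44·(2.348787 + 6.804995 + 6.209456) = 2.44·15.363238 = 37.486300 m
RSL: p² = d² − 2 + 2cos(α−β) − 2d(sin α + sin β) = 63.309536; p = √p² = 7.956729; φ = atan2(cos α + cos β, d − sin α − sin β) − atan2(2, p) = -0.193756 rad; t = (α − φ) mod 2π = 4.353269 rad, q = (β − φ) mod 2π = 0.492600 rad → L = 2.44·(4.353269 + 7.956729 + 0.492600) = 2.44·12.802598 = 31.238338 m
RLR: c = (6 − d² + 2cos(α−β) + 2d(sin α − sin β))/8 = -8.914028, |c| > 1 → infeasible
LRL: c = (6 − d² + 2cos(α−β) − 2d(sin α − sin β))/8 = -4.540573, |c| > 1 → infeasible
Shortest: LSL with L = 22.155659 m ≈ 22.1557 m
Convert LSL to answer units (arcs ×180/π): t = 2.347971·180/π = 134.5288°, p = ρ·p = 2.44·6.657671 = 16.2447 m, q = 0.074546·180/π = 4.2712°, L = 22.1557 m.

LSL: t = 134.5288°, p = 16.2447 m, q = 4.2712°, L = 22.1557 m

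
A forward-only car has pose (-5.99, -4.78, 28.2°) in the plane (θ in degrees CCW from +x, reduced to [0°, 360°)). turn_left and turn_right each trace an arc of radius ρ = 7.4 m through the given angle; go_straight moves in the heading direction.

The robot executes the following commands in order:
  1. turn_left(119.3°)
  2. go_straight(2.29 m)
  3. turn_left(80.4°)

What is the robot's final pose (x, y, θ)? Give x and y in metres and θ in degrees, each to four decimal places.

(-16.9089, 7.9332, 227.9000°)

set_pose: (x, y, θ) = (-5.9900, -4.7800, 28.2000°), ρ = 7.4
turn_left(119.3°): centre at ρ to the left, rotate +119.3° → (-5.5109, 7.9827, 147.5000°)
go_straight(2.29): x += 2.29·cos θ, y += 2.29·sin θ → (-7.4422, 9.2132, 147.5000°)
turn_left(80.4°): centre at ρ to the left, rotate +80.4° → (-16.9089, 7.9332, 227.9000°)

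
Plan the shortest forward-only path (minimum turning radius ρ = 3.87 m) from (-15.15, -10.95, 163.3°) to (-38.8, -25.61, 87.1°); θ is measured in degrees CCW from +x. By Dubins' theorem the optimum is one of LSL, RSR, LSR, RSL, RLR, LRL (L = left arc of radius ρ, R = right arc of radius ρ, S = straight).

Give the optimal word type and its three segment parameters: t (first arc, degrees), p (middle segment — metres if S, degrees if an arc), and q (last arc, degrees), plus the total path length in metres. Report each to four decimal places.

LSR: t = 68.3884°, p = 20.3241 m, q = 144.5884°, L = 34.7095 m

Let ψ = atan2(Δy, Δx) = atan2(-14.66, -23.65) = -148.2063° be the start→goal bearing.
Normalize: d = |goal − start| / ρ = 27.825134/3.87 = 7.189957, α = (θ_start − ψ) mod 360° = 311.5063° = 5.436811 rad, β = (θ_goal − ψ) mod 360° = 235.3063° = 4.106870 rad.
Common terms: sin α = -0.748882, cos α = 0.662703, sin β = -0.822207, cos β = -0.569189, cos(α−β) = 0.238533, d² = 51.695484. Work in radians in the unit-radius frame; every candidate has L = ρ·(t + p + q).
LSL: p² = 2 + d² − 2cos(α−β) + 2d(sin α − sin β) = 54.272819; p = √p² = 7.367009; φ = atan2(cos β − cos α, d + sin α − sin β) = -0.168007 rad; t = (φ − α) mod 2π = 0.678368 rad, q = (β − φ) mod 2π = 4.274877 rad → L = 3.87·(0.678368 + 7.367009 + 4.274877) = 3.87·12.320253 = 47.679380 m
RSR: p² = 2 + d² − 2cos(α−β) + 2d(sin β − sin α) = 52.164016; p = √p² = 7.222466; φ = atan2(cos α − cos β, d − sin α + sin β) = 0.171402 rad; t = (α − φ) mod 2π = 5.265409 rad, q = (φ − β) mod 2π = 2.347717 rad → L = 3.87·(5.265409 + 7.222466 + 2.347717) = 3.87·14.835592 = 57.413742 m
LSR: p² = d² − 2 + 2cos(α−β) + 2d(sin α + sin β) = 27.580420; p = √p² = 5.251706; φ = atan2(−cos α − cos β, d + sin α + sin β) − atan2(−2, p) = 0.347229 rad; t = (φ − α) mod 2π = 1.193604 rad, q = (φ − β) mod 2π = 2.523544 rad → L = 3.87·(1.193604 + 5.251706 + 2.523544) = 3.87·8.968854 = 34.709467 m
RSL: p² = d² − 2 + 2cos(α−β) − 2d(sin α + sin β) = 72.764683; p = √p² = 8.530222; φ = atan2(cos α + cos β, d − sin α − sin β) − atan2(2, p) = -0.219627 rad; t = (α − φ) mod 2π = 5.656438 rad, q = (β − φ) mod 2π = 4.326497 rad → L = 3.87·(5.656438 + 8.530222 + 4.326497) = 3.87·18.513158 = 71.645920 m
RLR: c = (6 − d² + 2cos(α−β) + 2d(sin α − sin β))/8 = -5.520502, |c| > 1 → infeasible
LRL: c = (6 − d² + 2cos(α−β) − 2d(sin α − sin β))/8 = -5.784102, |c| > 1 → infeasible
Shortest: LSR with L = 34.709467 m ≈ 34.7095 m
Convert LSR to answer units (arcs ×180/π): t = 1.193604·180/π = 68.3884°, p = ρ·p = 3.87·5.251706 = 20.3241 m, q = 2.523544·180/π = 144.5884°, L = 34.7095 m.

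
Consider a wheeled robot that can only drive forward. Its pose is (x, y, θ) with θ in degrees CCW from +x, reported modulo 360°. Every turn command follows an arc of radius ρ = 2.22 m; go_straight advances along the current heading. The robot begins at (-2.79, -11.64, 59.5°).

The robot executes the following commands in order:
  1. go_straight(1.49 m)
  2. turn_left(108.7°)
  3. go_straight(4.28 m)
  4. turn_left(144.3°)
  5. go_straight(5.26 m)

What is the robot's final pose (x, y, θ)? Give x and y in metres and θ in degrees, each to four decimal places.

set_pose: (x, y, θ) = (-2.7900, -11.6400, 59.5000°), ρ = 2.22
go_straight(1.49): x += 1.49·cos θ, y += 1.49·sin θ → (-2.0338, -10.3562, 59.5000°)
turn_left(108.7°): centre at ρ to the left, rotate +108.7° → (-3.4926, -7.0564, 168.2000°)
go_straight(4.28): x += 4.28·cos θ, y += 4.28·sin θ → (-7.6822, -6.1811, 168.2000°)
turn_left(144.3°): centre at ρ to the left, rotate +144.3° → (-9.7729, -9.8540, 312.5000°)
go_straight(5.26): x += 5.26·cos θ, y += 5.26·sin θ → (-6.2193, -13.7321, 312.5000°)

(-6.2193, -13.7321, 312.5000°)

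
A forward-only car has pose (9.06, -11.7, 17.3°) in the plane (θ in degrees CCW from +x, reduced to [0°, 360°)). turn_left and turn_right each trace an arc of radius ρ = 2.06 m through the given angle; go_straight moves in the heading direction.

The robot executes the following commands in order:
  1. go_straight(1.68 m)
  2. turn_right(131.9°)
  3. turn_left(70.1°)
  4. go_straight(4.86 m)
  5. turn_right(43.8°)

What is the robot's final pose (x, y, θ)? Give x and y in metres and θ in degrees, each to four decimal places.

(17.6604, -21.1662, 271.7000°)

set_pose: (x, y, θ) = (9.0600, -11.7000, 17.3000°), ρ = 2.06
go_straight(1.68): x += 1.68·cos θ, y += 1.68·sin θ → (10.6640, -11.2004, 17.3000°)
turn_right(131.9°): centre at ρ to the right, rotate −131.9° → (13.1496, -14.0248, -114.6000° ≡ 245.4000°)
turn_left(70.1°): centre at ρ to the left, rotate +70.1° → (13.5788, -16.3516, 315.5000°)
go_straight(4.86): x += 4.86·cos θ, y += 4.86·sin θ → (17.0452, -19.7580, 315.5000°)
turn_right(43.8°): centre at ρ to the right, rotate −43.8° → (17.6604, -21.1662, 271.7000°)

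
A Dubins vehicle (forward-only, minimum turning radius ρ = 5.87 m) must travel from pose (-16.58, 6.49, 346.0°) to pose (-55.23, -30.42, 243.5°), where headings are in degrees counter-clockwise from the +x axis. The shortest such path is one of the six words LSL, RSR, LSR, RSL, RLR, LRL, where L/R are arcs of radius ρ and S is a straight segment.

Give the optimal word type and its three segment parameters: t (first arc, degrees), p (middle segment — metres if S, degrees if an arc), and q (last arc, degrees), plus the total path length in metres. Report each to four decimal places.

Let ψ = atan2(Δy, Δx) = atan2(-36.91, -38.65) = -136.3192° be the start→goal bearing.
Normalize: d = |goal − start| / ρ = 53.443153/5.87 = 9.104455, α = (θ_start − ψ) mod 360° = 122.3192° = 2.134872 rad, β = (θ_goal − ψ) mod 360° = 19.8192° = 0.345910 rad.
Common terms: sin α = 0.845083, cos α = -0.534635, sin β = 0.339053, cos β = 0.940767, cos(α−β) = -0.216440, d² = 82.891107. Work in radians in the unit-radius frame; every candidate has L = ρ·(t + p + q).
LSL: p² = 2 + d² − 2cos(α−β) + 2d(sin α − sin β) = 94.538244; p = √p² = 9.723078; φ = atan2(cos β − cos α, d + sin α − sin β) = 0.152331 rad; t = (φ − α) mod 2π = 4.300644 rad, q = (β − φ) mod 2π = 0.193579 rad → L = 5.87·(4.300644 + 9.723078 + 0.193579) = 5.87·14.217301 = 83.455555 m
RSR: p² = 2 + d² − 2cos(α−β) + 2d(sin β − sin α) = 76.109730; p = √p² = 8.724089; φ = atan2(cos α − cos β, d − sin α + sin β) = -0.169935 rad; t = (α − φ) mod 2π = 2.304807 rad, q = (φ − β) mod 2π = 5.767340 rad → L = 5.87·(2.304807 + 8.724089 + 5.767340) = 5.87·16.796237 = 98.593910 m
LSR: p² = d² − 2 + 2cos(α−β) + 2d(sin α + sin β) = 102.020050; p = √p² = 10.100498; φ = atan2(−cos α − cos β, d + sin α + sin β) − atan2(−2, p) = 0.156028 rad; t = (φ − α) mod 2π = 4.304341 rad, q = (φ − β) mod 2π = 6.093303 rad → L = 5.87·(4.304341 + 10.100498 + 6.093303) = 5.87·20.498142 = 120.324091 m
RSL: p² = d² − 2 + 2cos(α−β) − 2d(sin α + sin β) = 58.896406; p = √p² = 7.674399; φ = atan2(cos α + cos β, d − sin α − sin β) − atan2(2, p) = -0.203704 rad; t = (α − φ) mod 2π = 2.338576 rad, q = (β − φ) mod 2π = 0.549614 rad → L = 5.87·(2.338576 + 7.674399 + 0.549614) = 5.87·10.562589 = 62.002400 m
RLR: c = (6 − d² + 2cos(α−β) + 2d(sin α − sin β))/8 = -8.513716, |c| > 1 → infeasible
LRL: c = (6 − d² + 2cos(α−β) − 2d(sin α − sin β))/8 = -10.817280, |c| > 1 → infeasible
Shortest: RSL with L = 62.002400 m ≈ 62.0024 m
Convert RSL to answer units (arcs ×180/π): t = 2.338576·180/π = 133.9906°, p = ρ·p = 5.87·7.674399 = 45.0487 m, q = 0.549614·180/π = 31.4906°, L = 62.0024 m.

RSL: t = 133.9906°, p = 45.0487 m, q = 31.4906°, L = 62.0024 m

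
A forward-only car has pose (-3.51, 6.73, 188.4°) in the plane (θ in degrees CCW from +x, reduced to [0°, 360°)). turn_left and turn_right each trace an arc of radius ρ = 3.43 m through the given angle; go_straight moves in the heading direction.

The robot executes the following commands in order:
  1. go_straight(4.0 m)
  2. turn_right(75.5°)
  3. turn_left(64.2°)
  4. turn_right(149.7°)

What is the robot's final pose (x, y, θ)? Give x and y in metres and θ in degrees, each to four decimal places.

(-15.5189, 16.7659, 27.4000°)

set_pose: (x, y, θ) = (-3.5100, 6.7300, 188.4000°), ρ = 3.43
go_straight(4.0): x += 4.0·cos θ, y += 4.0·sin θ → (-7.4671, 6.1457, 188.4000°)
turn_right(75.5°): centre at ρ to the right, rotate −75.5° → (-11.1278, 8.2042, 112.9000°)
turn_left(64.2°): centre at ρ to the left, rotate +64.2° → (-14.1140, 10.2951, 177.1000°)
turn_right(149.7°): centre at ρ to the right, rotate −149.7° → (-15.5189, 16.7659, 27.4000°)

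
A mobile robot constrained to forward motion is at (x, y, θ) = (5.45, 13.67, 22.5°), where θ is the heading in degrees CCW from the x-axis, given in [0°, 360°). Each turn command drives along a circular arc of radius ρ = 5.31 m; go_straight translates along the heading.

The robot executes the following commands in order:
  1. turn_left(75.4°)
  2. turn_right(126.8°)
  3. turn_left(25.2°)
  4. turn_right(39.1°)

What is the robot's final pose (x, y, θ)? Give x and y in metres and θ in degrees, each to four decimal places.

(21.9921, 22.6311, 317.2000°)

set_pose: (x, y, θ) = (5.4500, 13.6700, 22.5000°), ρ = 5.31
turn_left(75.4°): centre at ρ to the left, rotate +75.4° → (8.6776, 19.3056, 97.9000°)
turn_right(126.8°): centre at ρ to the right, rotate −126.8° → (16.5034, 24.6842, -28.9000° ≡ 331.1000°)
turn_left(25.2°): centre at ρ to the left, rotate +25.2° → (18.7270, 24.0340, 356.3000°)
turn_right(39.1°): centre at ρ to the right, rotate −39.1° → (21.9921, 22.6311, 317.2000°)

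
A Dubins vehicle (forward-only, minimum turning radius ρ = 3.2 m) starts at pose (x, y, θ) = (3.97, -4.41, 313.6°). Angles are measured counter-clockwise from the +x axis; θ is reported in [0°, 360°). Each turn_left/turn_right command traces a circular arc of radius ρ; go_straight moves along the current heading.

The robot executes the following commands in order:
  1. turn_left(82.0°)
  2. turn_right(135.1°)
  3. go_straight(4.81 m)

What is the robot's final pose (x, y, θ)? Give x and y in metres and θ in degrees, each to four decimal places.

set_pose: (x, y, θ) = (3.9700, -4.4100, 313.6000°), ρ = 3.2
turn_left(82.0°): centre at ρ to the left, rotate +82.0° → (8.1501, -4.8051, 395.6000° ≡ 35.6000°)
turn_right(135.1°): centre at ρ to the right, rotate −135.1° → (13.1691, -7.9352, -99.5000° ≡ 260.5000°)
go_straight(4.81): x += 4.81·cos θ, y += 4.81·sin θ → (12.3752, -12.6792, 260.5000°)

(12.3752, -12.6792, 260.5000°)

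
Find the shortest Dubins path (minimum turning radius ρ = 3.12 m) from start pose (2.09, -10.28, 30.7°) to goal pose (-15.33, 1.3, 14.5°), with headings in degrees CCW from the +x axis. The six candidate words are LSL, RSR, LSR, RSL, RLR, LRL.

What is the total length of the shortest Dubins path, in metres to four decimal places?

32.1925 m

Let ψ = atan2(Δy, Δx) = atan2(11.58, -17.42) = 146.3859° be the start→goal bearing.
Normalize: d = |goal − start| / ρ = 20.917763/3.12 = 6.704411, α = (θ_start − ψ) mod 360° = 244.3141° = 4.264085 rad, β = (θ_goal − ψ) mod 360° = 228.1141° = 3.981342 rad.
Common terms: sin α = -0.901184, cos α = -0.433437, sin β = -0.744476, cos β = -0.667649, cos(α−β) = 0.960294, d² = 44.949129. Work in radians in the unit-radius frame; every candidate has L = ρ·(t + p + q).
LSL: p² = 2 + d² − 2cos(α−β) + 2d(sin α − sin β) = 42.927274; p = √p² = 6.551891; φ = atan2(cos β − cos α, d + sin α − sin β) = -0.035755 rad; t = (φ − α) mod 2π = 1.983345 rad, q = (β − φ) mod 2π = 4.017097 rad → L = 3.12·(1.983345 + 6.551891 + 4.017097) = 3.12·12.552333 = 39.163278 m
RSR: p² = 2 + d² − 2cos(α−β) + 2d(sin β − sin α) = 47.129809; p = √p² = 6.865115; φ = atan2(cos α − cos β, d − sin α + sin β) = 0.034123 rad; t = (α − φ) mod 2π = 4.229963 rad, q = (φ − β) mod 2π = 2.335966 rad → L = 3.12·(4.229963 + 6.865115 + 2.335966) = 3.12·13.431044 = 41.904857 m
LSR: p² = d² − 2 + 2cos(α−β) + 2d(sin α + sin β) = 22.803360; p = √p² = 4.775286; φ = atan2(−cos α − cos β, d + sin α + sin β) − atan2(−2, p) = 0.610944 rad; t = (φ − α) mod 2π = 2.630044 rad, q = (φ − β) mod 2π = 2.912787 rad → L = 3.12·(2.630044 + 4.775286 + 2.912787) = 3.12·10.318118 = 32.192527 m
RSL: p² = d² − 2 + 2cos(α−β) − 2d(sin α + sin β) = 66.936073; p = √p² = 8.181447; φ = atan2(cos α + cos β, d − sin α − sin β) − atan2(2, p) = -0.370863 rad; t = (α − φ) mod 2π = 4.634948 rad, q = (β − φ) mod 2π = 4.352205 rad → L = 3.12·(4.634948 + 8.181447 + 4.352205) = 3.12·17.168600 = 53.566031 m
RLR: c = (6 − d² + 2cos(α−β) + 2d(sin α − sin β))/8 = -4.891226, |c| > 1 → infeasible
LRL: c = (6 − d² + 2cos(α−β) − 2d(sin α − sin β))/8 = -4.365909, |c| > 1 → infeasible
Shortest: LSR with L = 32.192527 m ≈ 32.1925 m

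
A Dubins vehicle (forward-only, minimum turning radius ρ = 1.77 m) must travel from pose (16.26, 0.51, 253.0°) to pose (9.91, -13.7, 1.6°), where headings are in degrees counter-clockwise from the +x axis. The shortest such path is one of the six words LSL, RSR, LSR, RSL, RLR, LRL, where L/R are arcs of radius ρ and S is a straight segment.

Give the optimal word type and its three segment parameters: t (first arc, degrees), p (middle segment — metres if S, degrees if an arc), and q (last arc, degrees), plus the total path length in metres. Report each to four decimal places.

RSL: t = 17.8410°, p = 13.3243 m, q = 126.4410°, L = 17.7815 m

Let ψ = atan2(Δy, Δx) = atan2(-14.21, -6.35) = -114.0784° be the start→goal bearing.
Normalize: d = |goal − start| / ρ = 15.564273/1.77 = 8.793375, α = (θ_start − ψ) mod 360° = 7.0784° = 0.123541 rad, β = (θ_goal − ψ) mod 360° = 115.6784° = 2.018968 rad.
Common terms: sin α = 0.123227, cos α = 0.992379, sin β = 0.901241, cos β = -0.433319, cos(α−β) = -0.318959, d² = 77.323438. Work in radians in the unit-radius frame; every candidate has L = ρ·(t + p + q).
LSL: p² = 2 + d² − 2cos(α−β) + 2d(sin α − sin β) = 66.278618; p = √p² = 8.141168; φ = atan2(cos β − cos α, d + sin α − sin β) = -0.176030 rad; t = (φ − α) mod 2π = 5.983615 rad, q = (β − φ) mod 2π = 2.194998 rad → L = 1.77·(5.983615 + 8.141168 + 2.194998) = 1.77·16.319781 = 28.886012 m
RSR: p² = 2 + d² − 2cos(α−β) + 2d(sin β − sin α) = 93.644096; p = √p² = 9.676988; φ = atan2(cos α − cos β, d − sin α + sin β) = 0.147867 rad; t = (α − φ) mod 2π = 6.258859 rad, q = (φ − β) mod 2π = 4.412084 rad → L = 1.77·(6.258859 + 9.676988 + 4.412084) = 1.77·20.347931 = 36.015838 m
LSR: p² = d² − 2 + 2cos(α−β) + 2d(sin α + sin β) = 92.702571; p = √p² = 9.628217; φ = atan2(−cos α − cos β, d + sin α + sin β) − atan2(−2, p) = 0.147928 rad; t = (φ − α) mod 2π = 0.024388 rad, q = (φ − β) mod 2π = 4.412145 rad → L = 1.77·(0.024388 + 9.628217 + 4.412145) = 1.77·14.064751 = 24.894608 m
RSL: p² = d² − 2 + 2cos(α−β) − 2d(sin α + sin β) = 56.668468; p = √p² = 7.527846; φ = atan2(cos α + cos β, d − sin α − sin β) − atan2(2, p) = -0.187844 rad; t = (α − φ) mod 2π = 0.311385 rad, q = (β − φ) mod 2π = 2.206812 rad → L = 1.77·(0.311385 + 7.527846 + 2.206812) = 1.77·10.046043 = 17.781496 m
RLR: c = (6 − d² + 2cos(α−β) + 2d(sin α − sin β))/8 = -10.705512, |c| > 1 → infeasible
LRL: c = (6 − d² + 2cos(α−β) − 2d(sin α − sin β))/8 = -7.284827, |c| > 1 → infeasible
Shortest: RSL with L = 17.781496 m ≈ 17.7815 m
Convert RSL to answer units (arcs ×180/π): t = 0.311385·180/π = 17.8410°, p = ρ·p = 1.77·7.527846 = 13.3243 m, q = 2.206812·180/π = 126.4410°, L = 17.7815 m.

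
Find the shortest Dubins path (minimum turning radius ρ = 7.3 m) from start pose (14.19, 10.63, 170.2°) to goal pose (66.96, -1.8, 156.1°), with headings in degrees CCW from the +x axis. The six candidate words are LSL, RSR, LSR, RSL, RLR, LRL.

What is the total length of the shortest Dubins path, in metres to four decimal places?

96.4967 m

Let ψ = atan2(Δy, Δx) = atan2(-12.43, 52.77) = -13.2544° be the start→goal bearing.
Normalize: d = |goal − start| / ρ = 54.214184/7.3 = 7.426601, α = (θ_start − ψ) mod 360° = 183.4544° = 3.201884 rad, β = (θ_goal − ψ) mod 360° = 169.3544° = 2.955793 rad.
Common terms: sin α = -0.060255, cos α = -0.998183, sin β = 0.184733, cos β = -0.982789, cos(α−β) = 0.969872, d² = 55.154397. Work in radians in the unit-radius frame; every candidate has L = ρ·(t + p + q).
LSL: p² = 2 + d² − 2cos(α−β) + 2d(sin α − sin β) = 51.575801; p = √p² = 7.181629; φ = atan2(cos β − cos α, d + sin α − sin β) = 0.002144 rad; t = (φ − α) mod 2π = 3.083445 rad, q = (β − φ) mod 2π = 2.953649 rad → L = 7.3·(3.083445 + 7.181629 + 2.953649) = 7.3·13.218723 = 96.496680 m
RSR: p² = 2 + d² − 2cos(α−β) + 2d(sin β − sin α) = 58.853505; p = √p² = 7.671604; φ = atan2(cos α − cos β, d − sin α + sin β) = -0.002007 rad; t = (α − φ) mod 2π = 3.203891 rad, q = (φ − β) mod 2π = 3.325386 rad → L = 7.3·(3.203891 + 7.671604 + 3.325386) = 7.3·14.200881 = 103.666428 m
LSR: p² = d² − 2 + 2cos(α−β) + 2d(sin α + sin β) = 56.943039; p = √p² = 7.546061; φ = atan2(−cos α − cos β, d + sin α + sin β) − atan2(−2, p) = 0.515643 rad; t = (φ − α) mod 2π = 3.596945 rad, q = (φ − β) mod 2π = 3.843036 rad → L = 7.3·(3.596945 + 7.546061 + 3.843036) = 7.3·14.986042 = 109.398108 m
RSL: p² = d² − 2 + 2cos(α−β) − 2d(sin α + sin β) = 53.245242; p = √p² = 7.296934; φ = atan2(cos α + cos β, d − sin α − sin β) − atan2(2, p) = -0.532429 rad; t = (α − φ) mod 2π = 3.734313 rad, q = (β − φ) mod 2π = 3.488222 rad → L = 7.3·(3.734313 + 7.296934 + 3.488222) = 7.3·14.519468 = 105.992118 m
RLR: c = (6 − d² + 2cos(α−β) + 2d(sin α − sin β))/8 = -6.356688, |c| > 1 → infeasible
LRL: c = (6 − d² + 2cos(α−β) − 2d(sin α − sin β))/8 = -5.446975, |c| > 1 → infeasible
Shortest: LSL with L = 96.496680 m ≈ 96.4967 m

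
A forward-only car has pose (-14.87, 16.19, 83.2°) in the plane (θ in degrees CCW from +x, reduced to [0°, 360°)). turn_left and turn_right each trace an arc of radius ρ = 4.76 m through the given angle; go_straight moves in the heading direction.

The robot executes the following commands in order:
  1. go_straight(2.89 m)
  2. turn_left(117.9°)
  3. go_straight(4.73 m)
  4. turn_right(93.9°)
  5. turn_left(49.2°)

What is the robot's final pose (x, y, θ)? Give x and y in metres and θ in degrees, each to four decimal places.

(-34.2830, 28.3490, 156.4000°)

set_pose: (x, y, θ) = (-14.8700, 16.1900, 83.2000°), ρ = 4.76
go_straight(2.89): x += 2.89·cos θ, y += 2.89·sin θ → (-14.5278, 19.0597, 83.2000°)
turn_left(117.9°): centre at ρ to the left, rotate +117.9° → (-20.9679, 24.0641, 201.1000°)
go_straight(4.73): x += 4.73·cos θ, y += 4.73·sin θ → (-25.3808, 22.3613, 201.1000°)
turn_right(93.9°): centre at ρ to the right, rotate −93.9° → (-31.6415, 25.3946, 107.2000°)
turn_left(49.2°): centre at ρ to the left, rotate +49.2° → (-34.2830, 28.3490, 156.4000°)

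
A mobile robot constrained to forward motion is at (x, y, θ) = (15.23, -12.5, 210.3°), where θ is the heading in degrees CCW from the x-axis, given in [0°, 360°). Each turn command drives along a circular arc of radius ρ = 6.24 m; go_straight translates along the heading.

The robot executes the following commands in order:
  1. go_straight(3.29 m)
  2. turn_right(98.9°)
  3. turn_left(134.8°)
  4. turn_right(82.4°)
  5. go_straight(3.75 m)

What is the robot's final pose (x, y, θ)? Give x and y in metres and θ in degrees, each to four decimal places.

set_pose: (x, y, θ) = (15.2300, -12.5000, 210.3000°), ρ = 6.24
go_straight(3.29): x += 3.29·cos θ, y += 3.29·sin θ → (12.3894, -14.1599, 210.3000°)
turn_right(98.9°): centre at ρ to the right, rotate −98.9° → (3.4314, -11.0491, 111.4000°)
turn_left(134.8°): centre at ρ to the left, rotate +134.8° → (-8.0877, -10.8078, 246.2000°)
turn_right(82.4°): centre at ρ to the right, rotate −82.4° → (-15.5380, -14.2820, 163.8000°)
go_straight(3.75): x += 3.75·cos θ, y += 3.75·sin θ → (-19.1391, -13.2357, 163.8000°)

(-19.1391, -13.2357, 163.8000°)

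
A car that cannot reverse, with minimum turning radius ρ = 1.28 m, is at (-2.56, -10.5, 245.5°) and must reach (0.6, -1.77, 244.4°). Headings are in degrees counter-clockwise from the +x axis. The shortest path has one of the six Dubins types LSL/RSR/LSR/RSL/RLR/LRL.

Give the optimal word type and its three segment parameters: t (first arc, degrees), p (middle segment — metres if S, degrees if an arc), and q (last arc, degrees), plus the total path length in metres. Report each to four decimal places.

Let ψ = atan2(Δy, Δx) = atan2(8.73, 3.16) = 70.1013° be the start→goal bearing.
Normalize: d = |goal − start| / ρ = 9.284315/1.28 = 7.253371, α = (θ_start − ψ) mod 360° = 175.3987° = 3.061286 rad, β = (θ_goal − ψ) mod 360° = 174.2987° = 3.042087 rad.
Common terms: sin α = 0.080221, cos α = -0.996777, sin β = 0.099342, cos β = -0.995053, cos(α−β) = 0.999816, d² = 52.611389. Work in radians in the unit-radius frame; every candidate has L = ρ·(t + p + q).
LSL: p² = 2 + d² − 2cos(α−β) + 2d(sin α − sin β) = 52.334377; p = √p² = 7.234250; φ = atan2(cos β − cos α, d + sin α − sin β) = 0.000238 rad; t = (φ − α) mod 2π = 3.222138 rad, q = (β − φ) mod 2π = 3.041849 rad → L = 1.28·(3.222138 + 7.234250 + 3.041849) = 1.28·13.498237 = 17.277743 m
RSR: p² = 2 + d² − 2cos(α−β) + 2d(sin β − sin α) = 52.889138; p = √p² = 7.272492; φ = atan2(cos α − cos β, d − sin α + sin β) = -0.000237 rad; t = (α − φ) mod 2π = 3.061523 rad, q = (φ − β) mod 2π = 3.240861 rad → L = 1.28·(3.061523 + 7.272492 + 3.240861) = 1.28·13.574876 = 17.375841 m
LSR: p² = d² − 2 + 2cos(α−β) + 2d(sin α + sin β) = 55.215883; p = √p² = 7.430739; φ = atan2(−cos α − cos β, d + sin α + sin β) − atan2(−2, p) = 0.524744 rad; t = (φ − α) mod 2π = 3.746643 rad, q = (φ − β) mod 2π = 3.765842 rad → L = 1.28·(3.746643 + 7.430739 + 3.765842) = 1.28·14.943225 = 19.127327 m
RSL: p² = d² − 2 + 2cos(α−β) − 2d(sin α + sin β) = 50.006158; p = √p² = 7.071503; φ = atan2(cos α + cos β, d − sin α − sin β) − atan2(2, p) = -0.550098 rad; t = (α − φ) mod 2π = 3.611384 rad, q = (β − φ) mod 2π = 3.592185 rad → L = 1.28·(3.611384 + 7.071503 + 3.592185) = 1.28·14.275072 = 18.272093 m
RLR: c = (6 − d² + 2cos(α−β) + 2d(sin α − sin β))/8 = -5.611142, |c| > 1 → infeasible
LRL: c = (6 − d² + 2cos(α−β) − 2d(sin α − sin β))/8 = -5.541797, |c| > 1 → infeasible
Shortest: LSL with L = 17.277743 m ≈ 17.2777 m
Convert LSL to answer units (arcs ×180/π): t = 3.222138·180/π = 184.6149°, p = ρ·p = 1.28·7.234250 = 9.2598 m, q = 3.041849·180/π = 174.2851°, L = 17.2777 m.

LSL: t = 184.6149°, p = 9.2598 m, q = 174.2851°, L = 17.2777 m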